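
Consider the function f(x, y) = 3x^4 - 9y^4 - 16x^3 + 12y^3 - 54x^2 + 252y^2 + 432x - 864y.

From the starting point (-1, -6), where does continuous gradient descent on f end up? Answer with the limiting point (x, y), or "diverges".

diverges

f is separable, so gradient descent decouples: x follows -∂f/∂x, y follows -∂f/∂y.
∂f/∂x = 12(x - 4)(x - 3)(x + 3); at x=-1 this is 480, so x decreases.
∂f/∂y = -36(y - 3)(y - 2)(y + 4); at y=-6 this is 5184, so y decreases.
The y-coordinate has no critical point in that direction and runs off to infinity.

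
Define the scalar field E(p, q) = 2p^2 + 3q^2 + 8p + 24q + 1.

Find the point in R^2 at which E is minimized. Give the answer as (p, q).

(-2, -4)

E(p,q) separates as A(p) + B(q) + 1, so its minimum is min A + min B + 1.
A'(p) = 4p + 8 vanishes at p ∈ {-2}; B'(q) = 6q + 24 vanishes at q ∈ {-4}.
Local minima of A (where A''>0): A(-2)=-8. Local minima of B: B(-4)=-48.
So the global minimum of E is A(-2) + B(-4) + 1 = -8 − 48 + 1 = -55, attained at (-2, -4).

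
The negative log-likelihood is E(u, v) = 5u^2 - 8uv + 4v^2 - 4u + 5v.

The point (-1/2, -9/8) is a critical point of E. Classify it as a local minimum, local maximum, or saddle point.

local minimum

The Hessian of E is constant: H = [[10, -8], [-8, 8]].
det(H) = 10·8 − (-8)² = 16.
det(H) > 0 and tr(H) = 18 > 0, so H is positive definite and the point is a local minimum.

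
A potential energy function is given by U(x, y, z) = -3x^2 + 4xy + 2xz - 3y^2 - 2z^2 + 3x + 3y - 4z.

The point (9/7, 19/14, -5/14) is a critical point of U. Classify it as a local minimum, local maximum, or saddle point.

The Hessian is constant: H = [[-6, 4, 2], [4, -6, 0], [2, 0, -4]].
Leading principal minors: Δ₁ = -6, Δ₂ = 20, Δ₃ = -56.
The minors alternate sign starting negative (−, +, −), so H is negative definite: a local maximum.

local maximum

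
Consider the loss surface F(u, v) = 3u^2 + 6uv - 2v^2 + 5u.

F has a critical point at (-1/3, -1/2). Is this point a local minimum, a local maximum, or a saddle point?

saddle point

The Hessian of F is constant: H = [[6, 6], [6, -4]].
det(H) = 6·(-4) − 6² = -60.
Since det(H) < 0, H is indefinite and the critical point is a saddle point.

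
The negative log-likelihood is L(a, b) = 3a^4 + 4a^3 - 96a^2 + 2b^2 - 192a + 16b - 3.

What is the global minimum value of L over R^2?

L(a,b) separates as P(a) + Q(b) − 3, so its minimum is min P + min Q − 3.
P'(a) = 12(a - 4)(a + 1)(a + 4) vanishes at a ∈ {-4, -1, 4}; Q'(b) = 4b + 16 vanishes at b ∈ {-4}.
Local minima of P (where P''>0): P(-4)=-256, P(4)=-1280. Local minima of Q: Q(-4)=-32.
So the global minimum of L is P(4) + Q(-4) − 3 = -1280 − 32 − 3 = -1315, attained at (4, -4).

-1315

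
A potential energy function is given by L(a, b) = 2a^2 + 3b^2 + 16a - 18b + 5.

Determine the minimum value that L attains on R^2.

L(a,b) separates as P(a) + Q(b) + 5, so its minimum is min P + min Q + 5.
P'(a) = 4a + 16 vanishes at a ∈ {-4}; Q'(b) = 6b - 18 vanishes at b ∈ {3}.
Local minima of P (where P''>0): P(-4)=-32. Local minima of Q: Q(3)=-27.
So the global minimum of L is P(-4) + Q(3) + 5 = -32 − 27 + 5 = -54, attained at (-4, 3).

-54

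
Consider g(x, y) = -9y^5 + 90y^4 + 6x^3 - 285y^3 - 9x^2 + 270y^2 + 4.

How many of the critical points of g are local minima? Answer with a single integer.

2

g separates as a function of x plus a function of y, so ∇g=0 decouples.
∂g/∂x = 18x(x - 1) = 0 at x ∈ {0, 1}; ∂g/∂y = -45y(y - 4)(y - 3)(y - 1) = 0 at y ∈ {0, 1, 3, 4}.
The Hessian is diagonal: diag(g_xx, g_yy). Second derivatives: g_xx(0)=-18, g_xx(1)=18; g_yy(0)=540, g_yy(1)=-270, g_yy(3)=270, g_yy(4)=-540.
Local minima occur where both diagonal entries positive: (1, 0), (1, 3). Count: 2.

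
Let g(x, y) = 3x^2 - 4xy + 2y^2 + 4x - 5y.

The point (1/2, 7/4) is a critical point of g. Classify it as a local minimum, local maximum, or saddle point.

local minimum

The Hessian of g is constant: H = [[6, -4], [-4, 4]].
det(H) = 6·4 − (-4)² = 8.
det(H) > 0 and tr(H) = 10 > 0, so H is positive definite and the point is a local minimum.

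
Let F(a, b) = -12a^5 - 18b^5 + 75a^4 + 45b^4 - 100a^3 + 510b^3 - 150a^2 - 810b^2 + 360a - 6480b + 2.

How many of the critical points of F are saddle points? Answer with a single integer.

F separates as a function of a plus a function of b, so ∇F=0 decouples.
∂F/∂a = -60(a - 3)(a - 2)(a - 1)(a + 1) = 0 at a ∈ {-1, 1, 2, 3}; ∂F/∂b = -90(b - 4)(b - 3)(b + 2)(b + 3) = 0 at b ∈ {-3, -2, 3, 4}.
The Hessian is diagonal: diag(F_aa, F_bb). Second derivatives: F_aa(-1)=1440, F_aa(1)=-240, F_aa(2)=180, F_aa(3)=-480; F_bb(-3)=3780, F_bb(-2)=-2700, F_bb(3)=2700, F_bb(4)=-3780.
Saddle points occur where the two diagonal entries have opposite signs: (-1, -2), (-1, 4), (1, -3), (1, 3), (2, -2), (2, 4), (3, -3), (3, 3). Count: 8.

8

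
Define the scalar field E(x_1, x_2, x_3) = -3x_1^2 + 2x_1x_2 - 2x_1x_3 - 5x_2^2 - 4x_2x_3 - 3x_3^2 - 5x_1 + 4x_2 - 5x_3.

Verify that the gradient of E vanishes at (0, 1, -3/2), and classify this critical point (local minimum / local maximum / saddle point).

local maximum

∇E = (-6x_1 + 2x_2 - 2x_3 - 5, 2x_1 - 10x_2 - 4x_3 + 4, -2x_1 - 4x_2 - 6x_3 - 5); substituting (0, 1, -3/2) gives ∇E = (0, 0, 0), so (0, 1, -3/2) is indeed a critical point.
The Hessian is constant: H = [[-6, 2, -2], [2, -10, -4], [-2, -4, -6]].
Leading principal minors: Δ₁ = -6, Δ₂ = 56, Δ₃ = -168.
The minors alternate sign starting negative (−, +, −), so H is negative definite: a local maximum.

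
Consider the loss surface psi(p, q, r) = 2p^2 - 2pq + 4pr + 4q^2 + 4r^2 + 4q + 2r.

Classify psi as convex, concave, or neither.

convex

psi is quadratic, so its Hessian is the constant matrix H = [[4, -2, 4], [-2, 8, 0], [4, 0, 8]].
Leading principal minors: 4, 28, 96.
All positive ⇒ H ≻ 0 ⇒ convex.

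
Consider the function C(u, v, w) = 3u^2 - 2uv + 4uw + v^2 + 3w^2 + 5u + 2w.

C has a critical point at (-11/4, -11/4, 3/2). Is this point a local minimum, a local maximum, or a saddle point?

local minimum

The Hessian is constant: H = [[6, -2, 4], [-2, 2, 0], [4, 0, 6]].
Leading principal minors: Δ₁ = 6, Δ₂ = 8, Δ₃ = 16.
All leading minors are positive, so H is positive definite: a local minimum.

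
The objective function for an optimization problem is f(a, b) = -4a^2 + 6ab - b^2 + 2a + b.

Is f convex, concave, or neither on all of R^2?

f is quadratic, so its Hessian is the constant matrix H = [[-8, 6], [6, -2]].
det(H) = -20, tr(H) = -10.
det(H) < 0, so H is indefinite: neither convex nor concave.

neither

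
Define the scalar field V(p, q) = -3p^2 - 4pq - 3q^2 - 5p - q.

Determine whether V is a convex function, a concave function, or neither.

concave

V is quadratic, so its Hessian is the constant matrix H = [[-6, -4], [-4, -6]].
det(H) = 20, tr(H) = -12.
det(H) > 0 and tr(H) < 0, so H is negative definite everywhere: concave.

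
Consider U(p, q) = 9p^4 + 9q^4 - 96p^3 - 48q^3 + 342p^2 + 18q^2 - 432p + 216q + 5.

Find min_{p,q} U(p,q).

-313

U(p,q) separates as A(p) + B(q) + 5, so its minimum is min A + min B + 5.
A'(p) = 36(p - 4)(p - 3)(p - 1) vanishes at p ∈ {1, 3, 4}; B'(q) = 36(q - 3)(q - 2)(q + 1) vanishes at q ∈ {-1, 2, 3}.
Local minima of A (where A''>0): A(1)=-177, A(4)=-96. Local minima of B: B(-1)=-141, B(3)=243.
So the global minimum of U is A(1) + B(-1) + 5 = -177 − 141 + 5 = -313, attained at (1, -1).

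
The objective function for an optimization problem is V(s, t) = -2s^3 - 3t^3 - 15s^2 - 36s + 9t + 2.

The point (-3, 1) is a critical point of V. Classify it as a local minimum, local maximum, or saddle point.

The mixed partial ∂²V/∂s∂t is 0, so the Hessian at any point is diag(V_ss, V_tt) = diag(-6(2s + 5), -18t).
At (-3, 1): H = diag(6, -18).
The eigenvalues have opposite signs, so H is indefinite: a saddle point.

saddle point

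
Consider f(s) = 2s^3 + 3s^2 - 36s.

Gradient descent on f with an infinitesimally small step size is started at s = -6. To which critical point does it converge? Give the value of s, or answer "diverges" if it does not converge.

f'(s) = 6(s - 2)(s + 3), so f'(-6) = 144.
Gradient descent moves in the -f' direction, i.e. s is decreasing.
There is no critical point below s=-6, and f' keeps the same sign, so the iterate runs off to −∞.

diverges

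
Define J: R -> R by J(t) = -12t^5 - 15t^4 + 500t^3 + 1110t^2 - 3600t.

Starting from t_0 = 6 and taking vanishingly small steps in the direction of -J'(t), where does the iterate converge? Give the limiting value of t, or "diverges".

J'(t) = -60(t - 5)(t - 1)(t + 3)(t + 4), so J'(6) = -27000.
Gradient descent moves in the -J' direction, i.e. t is increasing.
There is no critical point above t=6, and J' keeps the same sign, so the iterate runs off to +∞.

diverges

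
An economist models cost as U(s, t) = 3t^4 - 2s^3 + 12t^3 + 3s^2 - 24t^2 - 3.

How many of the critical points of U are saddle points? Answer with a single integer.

3

U separates as a function of s plus a function of t, so ∇U=0 decouples.
∂U/∂s = -6s(s - 1) = 0 at s ∈ {0, 1}; ∂U/∂t = 12t(t - 1)(t + 4) = 0 at t ∈ {-4, 0, 1}.
The Hessian is diagonal: diag(U_ss, U_tt). Second derivatives: U_ss(0)=6, U_ss(1)=-6; U_tt(-4)=240, U_tt(0)=-48, U_tt(1)=60.
Saddle points occur where the two diagonal entries have opposite signs: (0, 0), (1, -4), (1, 1). Count: 3.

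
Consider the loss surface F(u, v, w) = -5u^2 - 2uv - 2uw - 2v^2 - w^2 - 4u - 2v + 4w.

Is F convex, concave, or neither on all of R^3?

F is quadratic, so its Hessian is the constant matrix H = [[-10, -2, -2], [-2, -4, 0], [-2, 0, -2]].
Leading principal minors: -10, 36, -56.
Signs alternate −, +, − ⇒ H ≺ 0 ⇒ concave.

concave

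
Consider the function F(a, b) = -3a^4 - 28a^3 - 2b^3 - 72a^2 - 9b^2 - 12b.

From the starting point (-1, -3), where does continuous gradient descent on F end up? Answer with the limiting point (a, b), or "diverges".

F is separable, so gradient descent decouples: a follows -∂F/∂a, b follows -∂F/∂b.
∂F/∂a = -12a(a + 3)(a + 4); at a=-1 this is 72, so a decreases.
∂F/∂b = -6(b + 1)(b + 2); at b=-3 this is -12, so b increases.
a converges to its nearest critical value -3 (a local min of the a-part); b converges to -2. The iterate converges to (-3, -2).

(-3, -2)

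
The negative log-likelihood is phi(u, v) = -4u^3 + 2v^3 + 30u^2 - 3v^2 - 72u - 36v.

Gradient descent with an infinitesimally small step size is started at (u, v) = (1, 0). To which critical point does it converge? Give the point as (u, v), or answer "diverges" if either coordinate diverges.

phi is separable, so gradient descent decouples: u follows -∂phi/∂u, v follows -∂phi/∂v.
∂phi/∂u = -12(u - 3)(u - 2); at u=1 this is -24, so u increases.
∂phi/∂v = 6(v - 3)(v + 2); at v=0 this is -36, so v increases.
u converges to its nearest critical value 2 (a local min of the u-part); v converges to 3. The iterate converges to (2, 3).

(2, 3)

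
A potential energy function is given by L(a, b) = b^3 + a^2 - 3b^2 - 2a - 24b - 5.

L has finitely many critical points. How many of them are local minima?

L separates as a function of a plus a function of b, so ∇L=0 decouples.
∂L/∂a = 2(a - 1) = 0 at a ∈ {1}; ∂L/∂b = 3(b - 4)(b + 2) = 0 at b ∈ {-2, 4}.
The Hessian is diagonal: diag(L_aa, L_bb). Second derivatives: L_aa(1)=2; L_bb(-2)=-18, L_bb(4)=18.
Local minima occur where both diagonal entries positive: (1, 4). Count: 1.

1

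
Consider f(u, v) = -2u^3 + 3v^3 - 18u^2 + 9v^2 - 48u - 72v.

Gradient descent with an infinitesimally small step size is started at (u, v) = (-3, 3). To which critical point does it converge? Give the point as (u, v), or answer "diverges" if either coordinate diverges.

f is separable, so gradient descent decouples: u follows -∂f/∂u, v follows -∂f/∂v.
∂f/∂u = -6(u + 2)(u + 4); at u=-3 this is 6, so u decreases.
∂f/∂v = 9(v - 2)(v + 4); at v=3 this is 63, so v decreases.
u converges to its nearest critical value -4 (a local min of the u-part); v converges to 2. The iterate converges to (-4, 2).

(-4, 2)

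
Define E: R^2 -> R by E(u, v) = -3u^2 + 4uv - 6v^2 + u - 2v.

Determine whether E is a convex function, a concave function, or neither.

concave

E is quadratic, so its Hessian is the constant matrix H = [[-6, 4], [4, -12]].
det(H) = 56, tr(H) = -18.
det(H) > 0 and tr(H) < 0, so H is negative definite everywhere: concave.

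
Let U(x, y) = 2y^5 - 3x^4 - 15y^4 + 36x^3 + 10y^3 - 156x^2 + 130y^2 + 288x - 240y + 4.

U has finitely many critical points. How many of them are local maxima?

4

U separates as a function of x plus a function of y, so ∇U=0 decouples.
∂U/∂x = -12(x - 4)(x - 3)(x - 2) = 0 at x ∈ {2, 3, 4}; ∂U/∂y = 10(y - 4)(y - 3)(y - 1)(y + 2) = 0 at y ∈ {-2, 1, 3, 4}.
The Hessian is diagonal: diag(U_xx, U_yy). Second derivatives: U_xx(2)=-24, U_xx(3)=12, U_xx(4)=-24; U_yy(-2)=-900, U_yy(1)=180, U_yy(3)=-100, U_yy(4)=180.
Local maxima occur where both diagonal entries negative: (2, -2), (2, 3), (4, -2), (4, 3). Count: 4.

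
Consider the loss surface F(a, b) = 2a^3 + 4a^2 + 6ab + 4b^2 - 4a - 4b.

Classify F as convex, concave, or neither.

neither

The term 2a^3 is cubic, so the Hessian is not constant.
∂²F/∂a² = 12a + 8, which takes both signs as a varies (negative for sufficiently negative a). A diagonal entry of the Hessian changing sign means the Hessian is neither positive- nor negative-semidefinite on all of R^2.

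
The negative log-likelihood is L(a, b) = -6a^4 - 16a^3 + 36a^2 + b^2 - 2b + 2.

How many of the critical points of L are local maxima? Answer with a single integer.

L separates as a function of a plus a function of b, so ∇L=0 decouples.
∂L/∂a = -24a(a - 1)(a + 3) = 0 at a ∈ {-3, 0, 1}; ∂L/∂b = 2(b - 1) = 0 at b ∈ {1}.
The Hessian is diagonal: diag(L_aa, L_bb). Second derivatives: L_aa(-3)=-288, L_aa(0)=72, L_aa(1)=-96; L_bb(1)=2.
Local maxima occur where both diagonal entries negative: none. Count: 0.

0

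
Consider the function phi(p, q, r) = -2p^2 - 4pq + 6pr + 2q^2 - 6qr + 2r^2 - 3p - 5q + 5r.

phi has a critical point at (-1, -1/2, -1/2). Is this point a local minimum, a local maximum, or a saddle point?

The Hessian is constant: H = [[-4, -4, 6], [-4, 4, -6], [6, -6, 4]].
Leading principal minors: Δ₁ = -4, Δ₂ = -32, Δ₃ = 160.
The minors fit neither the all-positive nor the alternating-sign pattern, so H is indefinite: a saddle point.

saddle point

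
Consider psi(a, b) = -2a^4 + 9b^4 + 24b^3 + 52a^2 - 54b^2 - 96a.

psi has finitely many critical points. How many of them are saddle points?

5

psi separates as a function of a plus a function of b, so ∇psi=0 decouples.
∂psi/∂a = -8(a - 3)(a - 1)(a + 4) = 0 at a ∈ {-4, 1, 3}; ∂psi/∂b = 36b(b - 1)(b + 3) = 0 at b ∈ {-3, 0, 1}.
The Hessian is diagonal: diag(psi_aa, psi_bb). Second derivatives: psi_aa(-4)=-280, psi_aa(1)=80, psi_aa(3)=-112; psi_bb(-3)=432, psi_bb(0)=-108, psi_bb(1)=144.
Saddle points occur where the two diagonal entries have opposite signs: (-4, -3), (-4, 1), (1, 0), (3, -3), (3, 1). Count: 5.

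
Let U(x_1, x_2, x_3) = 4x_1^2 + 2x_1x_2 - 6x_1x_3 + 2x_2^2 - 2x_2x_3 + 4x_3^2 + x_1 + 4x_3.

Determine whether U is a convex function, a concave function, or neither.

U is quadratic, so its Hessian is the constant matrix H = [[8, 2, -6], [2, 4, -2], [-6, -2, 8]].
Leading principal minors: 8, 28, 96.
All positive ⇒ H ≻ 0 ⇒ convex.

convex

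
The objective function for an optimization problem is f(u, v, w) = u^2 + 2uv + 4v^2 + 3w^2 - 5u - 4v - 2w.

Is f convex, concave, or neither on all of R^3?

f is quadratic, so its Hessian is the constant matrix H = [[2, 2, 0], [2, 8, 0], [0, 0, 6]].
Leading principal minors: 2, 12, 72.
All positive ⇒ H ≻ 0 ⇒ convex.

convex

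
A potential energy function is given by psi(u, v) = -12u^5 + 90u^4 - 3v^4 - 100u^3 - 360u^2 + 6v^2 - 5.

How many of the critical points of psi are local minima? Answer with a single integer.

2

psi separates as a function of u plus a function of v, so ∇psi=0 decouples.
∂psi/∂u = -60u(u - 4)(u - 3)(u + 1) = 0 at u ∈ {-1, 0, 3, 4}; ∂psi/∂v = -12v(v - 1)(v + 1) = 0 at v ∈ {-1, 0, 1}.
The Hessian is diagonal: diag(psi_uu, psi_vv). Second derivatives: psi_uu(-1)=1200, psi_uu(0)=-720, psi_uu(3)=720, psi_uu(4)=-1200; psi_vv(-1)=-24, psi_vv(0)=12, psi_vv(1)=-24.
Local minima occur where both diagonal entries positive: (-1, 0), (3, 0). Count: 2.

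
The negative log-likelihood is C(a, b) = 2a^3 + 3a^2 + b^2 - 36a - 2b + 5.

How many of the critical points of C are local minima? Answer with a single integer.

C separates as a function of a plus a function of b, so ∇C=0 decouples.
∂C/∂a = 6(a - 2)(a + 3) = 0 at a ∈ {-3, 2}; ∂C/∂b = 2(b - 1) = 0 at b ∈ {1}.
The Hessian is diagonal: diag(C_aa, C_bb). Second derivatives: C_aa(-3)=-30, C_aa(2)=30; C_bb(1)=2.
Local minima occur where both diagonal entries positive: (2, 1). Count: 1.

1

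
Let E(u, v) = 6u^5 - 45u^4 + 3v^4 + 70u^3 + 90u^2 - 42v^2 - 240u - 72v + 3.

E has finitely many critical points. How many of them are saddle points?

E separates as a function of u plus a function of v, so ∇E=0 decouples.
∂E/∂u = 30(u - 4)(u - 2)(u - 1)(u + 1) = 0 at u ∈ {-1, 1, 2, 4}; ∂E/∂v = 12(v - 3)(v + 1)(v + 2) = 0 at v ∈ {-2, -1, 3}.
The Hessian is diagonal: diag(E_uu, E_vv). Second derivatives: E_uu(-1)=-900, E_uu(1)=180, E_uu(2)=-180, E_uu(4)=900; E_vv(-2)=60, E_vv(-1)=-48, E_vv(3)=240.
Saddle points occur where the two diagonal entries have opposite signs: (-1, -2), (-1, 3), (1, -1), (2, -2), (2, 3), (4, -1). Count: 6.

6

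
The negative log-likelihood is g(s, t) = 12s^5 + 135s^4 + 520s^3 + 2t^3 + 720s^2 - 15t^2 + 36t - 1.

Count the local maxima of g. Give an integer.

g separates as a function of s plus a function of t, so ∇g=0 decouples.
∂g/∂s = 60s(s + 2)(s + 3)(s + 4) = 0 at s ∈ {-4, -3, -2, 0}; ∂g/∂t = 6(t - 3)(t - 2) = 0 at t ∈ {2, 3}.
The Hessian is diagonal: diag(g_ss, g_tt). Second derivatives: g_ss(-4)=-480, g_ss(-3)=180, g_ss(-2)=-240, g_ss(0)=1440; g_tt(2)=-6, g_tt(3)=6.
Local maxima occur where both diagonal entries negative: (-4, 2), (-2, 2). Count: 2.

2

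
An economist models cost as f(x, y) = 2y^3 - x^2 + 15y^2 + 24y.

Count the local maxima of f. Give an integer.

1

f separates as a function of x plus a function of y, so ∇f=0 decouples.
∂f/∂x = -2x = 0 at x ∈ {0}; ∂f/∂y = 6(y + 1)(y + 4) = 0 at y ∈ {-4, -1}.
The Hessian is diagonal: diag(f_xx, f_yy). Second derivatives: f_xx(0)=-2; f_yy(-4)=-18, f_yy(-1)=18.
Local maxima occur where both diagonal entries negative: (0, -4). Count: 1.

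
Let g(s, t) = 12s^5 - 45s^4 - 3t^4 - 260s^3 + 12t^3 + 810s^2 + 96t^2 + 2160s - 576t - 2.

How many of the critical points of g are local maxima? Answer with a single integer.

g separates as a function of s plus a function of t, so ∇g=0 decouples.
∂g/∂s = 60(s - 4)(s - 3)(s + 1)(s + 3) = 0 at s ∈ {-3, -1, 3, 4}; ∂g/∂t = -12(t - 4)(t - 3)(t + 4) = 0 at t ∈ {-4, 3, 4}.
The Hessian is diagonal: diag(g_ss, g_tt). Second derivatives: g_ss(-3)=-5040, g_ss(-1)=2400, g_ss(3)=-1440, g_ss(4)=2100; g_tt(-4)=-672, g_tt(3)=84, g_tt(4)=-96.
Local maxima occur where both diagonal entries negative: (-3, -4), (-3, 4), (3, -4), (3, 4). Count: 4.

4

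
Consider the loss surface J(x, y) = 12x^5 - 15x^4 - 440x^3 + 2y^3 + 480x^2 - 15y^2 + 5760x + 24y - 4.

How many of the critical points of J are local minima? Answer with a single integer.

2

J separates as a function of x plus a function of y, so ∇J=0 decouples.
∂J/∂x = 60(x - 4)(x - 3)(x + 2)(x + 4) = 0 at x ∈ {-4, -2, 3, 4}; ∂J/∂y = 6(y - 4)(y - 1) = 0 at y ∈ {1, 4}.
The Hessian is diagonal: diag(J_xx, J_yy). Second derivatives: J_xx(-4)=-6720, J_xx(-2)=3600, J_xx(3)=-2100, J_xx(4)=2880; J_yy(1)=-18, J_yy(4)=18.
Local minima occur where both diagonal entries positive: (-2, 4), (4, 4). Count: 2.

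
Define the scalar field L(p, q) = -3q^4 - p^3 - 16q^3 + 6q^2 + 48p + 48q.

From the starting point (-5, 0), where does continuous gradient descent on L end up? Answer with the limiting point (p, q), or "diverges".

(-4, -1)

L is separable, so gradient descent decouples: p follows -∂L/∂p, q follows -∂L/∂q.
∂L/∂p = -3(p - 4)(p + 4); at p=-5 this is -27, so p increases.
∂L/∂q = -12(q - 1)(q + 1)(q + 4); at q=0 this is 48, so q decreases.
p converges to its nearest critical value -4 (a local min of the p-part); q converges to -1. The iterate converges to (-4, -1).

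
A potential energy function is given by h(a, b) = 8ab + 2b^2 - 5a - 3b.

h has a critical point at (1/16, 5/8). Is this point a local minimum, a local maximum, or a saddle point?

The Hessian of h is constant: H = [[0, 8], [8, 4]].
det(H) = 0·4 − 8² = -64.
Since det(H) < 0, H is indefinite and the critical point is a saddle point.

saddle point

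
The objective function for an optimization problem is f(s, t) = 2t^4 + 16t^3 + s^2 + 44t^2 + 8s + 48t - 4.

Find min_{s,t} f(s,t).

-38

f(s,t) separates as P(s) + Q(t) − 4, so its minimum is min P + min Q − 4.
P'(s) = 2s + 8 vanishes at s ∈ {-4}; Q'(t) = 8(t + 1)(t + 2)(t + 3) vanishes at t ∈ {-3, -2, -1}.
Local minima of P (where P''>0): P(-4)=-16. Local minima of Q: Q(-3)=-18, Q(-1)=-18.
So the global minimum of f is P(-4) + Q(-3) − 4 = -16 − 18 − 4 = -38, attained at (-4, -3).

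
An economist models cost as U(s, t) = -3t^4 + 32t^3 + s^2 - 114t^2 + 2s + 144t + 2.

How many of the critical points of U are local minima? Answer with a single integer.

U separates as a function of s plus a function of t, so ∇U=0 decouples.
∂U/∂s = 2(s + 1) = 0 at s ∈ {-1}; ∂U/∂t = -12(t - 4)(t - 3)(t - 1) = 0 at t ∈ {1, 3, 4}.
The Hessian is diagonal: diag(U_ss, U_tt). Second derivatives: U_ss(-1)=2; U_tt(1)=-72, U_tt(3)=24, U_tt(4)=-36.
Local minima occur where both diagonal entries positive: (-1, 3). Count: 1.

1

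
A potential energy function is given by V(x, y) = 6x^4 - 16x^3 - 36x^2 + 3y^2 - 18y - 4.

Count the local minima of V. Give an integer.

2

V separates as a function of x plus a function of y, so ∇V=0 decouples.
∂V/∂x = 24x(x - 3)(x + 1) = 0 at x ∈ {-1, 0, 3}; ∂V/∂y = 6(y - 3) = 0 at y ∈ {3}.
The Hessian is diagonal: diag(V_xx, V_yy). Second derivatives: V_xx(-1)=96, V_xx(0)=-72, V_xx(3)=288; V_yy(3)=6.
Local minima occur where both diagonal entries positive: (-1, 3), (3, 3). Count: 2.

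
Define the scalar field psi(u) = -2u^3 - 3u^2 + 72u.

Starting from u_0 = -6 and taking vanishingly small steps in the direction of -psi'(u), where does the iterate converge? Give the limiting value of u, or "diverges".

-4

psi'(u) = -6(u - 3)(u + 4), so psi'(-6) = -108.
Gradient descent moves in the -psi' direction, i.e. u is increasing.
The nearest critical point in that direction is u = -4, where psi'' = 42 > 0 (a local minimum). The iterate converges there.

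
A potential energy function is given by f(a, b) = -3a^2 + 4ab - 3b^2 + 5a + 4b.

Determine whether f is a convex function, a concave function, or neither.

concave

f is quadratic, so its Hessian is the constant matrix H = [[-6, 4], [4, -6]].
det(H) = 20, tr(H) = -12.
det(H) > 0 and tr(H) < 0, so H is negative definite everywhere: concave.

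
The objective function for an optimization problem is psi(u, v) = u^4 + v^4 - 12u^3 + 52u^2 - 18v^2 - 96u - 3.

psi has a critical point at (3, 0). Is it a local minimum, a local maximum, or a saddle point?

local maximum

The mixed partial ∂²psi/∂u∂v is 0, so the Hessian at any point is diag(psi_uu, psi_vv) = diag(4(3u^2 - 18u + 26), 12(v^2 - 3)).
At (3, 0): H = diag(-4, -36).
Both eigenvalues are negative, so H is negative definite: a local maximum.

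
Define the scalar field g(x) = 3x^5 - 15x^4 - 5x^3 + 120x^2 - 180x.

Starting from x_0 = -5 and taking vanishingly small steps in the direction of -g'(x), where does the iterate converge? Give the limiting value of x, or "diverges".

g'(x) = 15(x - 3)(x - 2)(x - 1)(x + 2), so g'(-5) = 15120.
Gradient descent moves in the -g' direction, i.e. x is decreasing.
There is no critical point below x=-5, and g' keeps the same sign, so the iterate runs off to −∞.

diverges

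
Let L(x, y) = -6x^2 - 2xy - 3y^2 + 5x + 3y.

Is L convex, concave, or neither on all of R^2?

concave

L is quadratic, so its Hessian is the constant matrix H = [[-12, -2], [-2, -6]].
det(H) = 68, tr(H) = -18.
det(H) > 0 and tr(H) < 0, so H is negative definite everywhere: concave.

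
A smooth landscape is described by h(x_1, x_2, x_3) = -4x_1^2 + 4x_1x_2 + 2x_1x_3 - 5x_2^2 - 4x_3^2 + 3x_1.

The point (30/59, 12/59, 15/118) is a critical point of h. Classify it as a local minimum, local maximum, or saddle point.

local maximum

The Hessian is constant: H = [[-8, 4, 2], [4, -10, 0], [2, 0, -8]].
Leading principal minors: Δ₁ = -8, Δ₂ = 64, Δ₃ = -472.
The minors alternate sign starting negative (−, +, −), so H is negative definite: a local maximum.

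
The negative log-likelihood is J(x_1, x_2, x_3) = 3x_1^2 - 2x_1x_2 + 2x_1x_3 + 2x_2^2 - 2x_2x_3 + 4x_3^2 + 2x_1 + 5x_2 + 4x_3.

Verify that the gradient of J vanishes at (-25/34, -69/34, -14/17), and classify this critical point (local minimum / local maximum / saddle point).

local minimum

∇J = (6x_1 - 2x_2 + 2x_3 + 2, -2x_1 + 4x_2 - 2x_3 + 5, 2x_1 - 2x_2 + 8x_3 + 4); substituting (-25/34, -69/34, -14/17) gives ∇J = (0, 0, 0), so (-25/34, -69/34, -14/17) is indeed a critical point.
The Hessian is constant: H = [[6, -2, 2], [-2, 4, -2], [2, -2, 8]].
Leading principal minors: Δ₁ = 6, Δ₂ = 20, Δ₃ = 136.
All leading minors are positive, so H is positive definite: a local minimum.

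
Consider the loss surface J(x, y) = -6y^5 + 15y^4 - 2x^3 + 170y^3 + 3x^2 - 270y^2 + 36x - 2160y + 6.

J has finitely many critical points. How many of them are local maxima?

2

J separates as a function of x plus a function of y, so ∇J=0 decouples.
∂J/∂x = -6(x - 3)(x + 2) = 0 at x ∈ {-2, 3}; ∂J/∂y = -30(y - 4)(y - 3)(y + 2)(y + 3) = 0 at y ∈ {-3, -2, 3, 4}.
The Hessian is diagonal: diag(J_xx, J_yy). Second derivatives: J_xx(-2)=30, J_xx(3)=-30; J_yy(-3)=1260, J_yy(-2)=-900, J_yy(3)=900, J_yy(4)=-1260.
Local maxima occur where both diagonal entries negative: (3, -2), (3, 4). Count: 2.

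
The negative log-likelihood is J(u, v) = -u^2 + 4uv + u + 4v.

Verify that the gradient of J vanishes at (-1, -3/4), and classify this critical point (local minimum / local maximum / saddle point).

∇J = (-2u + 4v + 1, 4u + 4); substituting (-1, -3/4) gives ∇J = (0, 0), so (-1, -3/4) is indeed a critical point.
The Hessian of J is constant: H = [[-2, 4], [4, 0]].
det(H) = (-2)·0 − 4² = -16.
Since det(H) < 0, H is indefinite and the critical point is a saddle point.

saddle point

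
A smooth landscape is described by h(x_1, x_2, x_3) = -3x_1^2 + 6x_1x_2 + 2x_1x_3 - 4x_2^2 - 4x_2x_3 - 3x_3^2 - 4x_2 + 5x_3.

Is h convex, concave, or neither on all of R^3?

h is quadratic, so its Hessian is the constant matrix H = [[-6, 6, 2], [6, -8, -4], [2, -4, -6]].
Leading principal minors: -6, 12, -40.
Signs alternate −, +, − ⇒ H ≺ 0 ⇒ concave.

concave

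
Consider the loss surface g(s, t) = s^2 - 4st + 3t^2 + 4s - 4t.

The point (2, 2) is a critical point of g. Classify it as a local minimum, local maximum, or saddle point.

saddle point

The Hessian of g is constant: H = [[2, -4], [-4, 6]].
det(H) = 2·6 − (-4)² = -4.
Since det(H) < 0, H is indefinite and the critical point is a saddle point.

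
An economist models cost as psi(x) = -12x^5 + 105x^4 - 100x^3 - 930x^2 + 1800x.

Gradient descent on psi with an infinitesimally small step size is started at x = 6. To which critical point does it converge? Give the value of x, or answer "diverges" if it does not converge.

diverges

psi'(x) = -60(x - 5)(x - 3)(x - 1)(x + 2), so psi'(6) = -7200.
Gradient descent moves in the -psi' direction, i.e. x is increasing.
There is no critical point above x=6, and psi' keeps the same sign, so the iterate runs off to +∞.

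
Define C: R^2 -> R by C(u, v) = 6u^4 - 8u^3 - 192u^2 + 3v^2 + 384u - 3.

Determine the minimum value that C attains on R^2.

C(u,v) separates as P(u) + Q(v) − 3, so its minimum is min P + min Q − 3.
P'(u) = 24(u - 4)(u - 1)(u + 4) vanishes at u ∈ {-4, 1, 4}; Q'(v) = 6v vanishes at v ∈ {0}.
Local minima of P (where P''>0): P(-4)=-2560, P(4)=-512. Local minima of Q: Q(0)=0.
So the global minimum of C is P(-4) + Q(0) − 3 = -2560 + 0 − 3 = -2563, attained at (-4, 0).

-2563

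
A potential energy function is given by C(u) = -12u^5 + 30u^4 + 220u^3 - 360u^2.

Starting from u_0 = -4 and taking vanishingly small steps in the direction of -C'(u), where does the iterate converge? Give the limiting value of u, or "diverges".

C'(u) = -60u(u - 4)(u - 1)(u + 3), so C'(-4) = -9600.
Gradient descent moves in the -C' direction, i.e. u is increasing.
The nearest critical point in that direction is u = -3, where C'' = 5040 > 0 (a local minimum). The iterate converges there.

-3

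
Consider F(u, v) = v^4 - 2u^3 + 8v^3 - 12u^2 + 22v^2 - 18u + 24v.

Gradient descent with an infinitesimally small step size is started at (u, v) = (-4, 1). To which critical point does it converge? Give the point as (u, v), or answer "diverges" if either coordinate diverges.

(-3, -1)

F is separable, so gradient descent decouples: u follows -∂F/∂u, v follows -∂F/∂v.
∂F/∂u = -6(u + 1)(u + 3); at u=-4 this is -18, so u increases.
∂F/∂v = 4(v + 1)(v + 2)(v + 3); at v=1 this is 96, so v decreases.
u converges to its nearest critical value -3 (a local min of the u-part); v converges to -1. The iterate converges to (-3, -1).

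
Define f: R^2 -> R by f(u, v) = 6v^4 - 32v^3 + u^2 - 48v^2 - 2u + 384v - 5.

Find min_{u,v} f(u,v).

f(u,v) separates as P(u) + Q(v) − 5, so its minimum is min P + min Q − 5.
P'(u) = 2u - 2 vanishes at u ∈ {1}; Q'(v) = 24(v - 4)(v - 2)(v + 2) vanishes at v ∈ {-2, 2, 4}.
Local minima of P (where P''>0): P(1)=-1. Local minima of Q: Q(-2)=-608, Q(4)=256.
So the global minimum of f is P(1) + Q(-2) − 5 = -1 − 608 − 5 = -614, attained at (1, -2).

-614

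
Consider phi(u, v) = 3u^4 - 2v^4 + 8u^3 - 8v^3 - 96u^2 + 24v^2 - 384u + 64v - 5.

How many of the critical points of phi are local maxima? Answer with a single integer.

phi separates as a function of u plus a function of v, so ∇phi=0 decouples.
∂phi/∂u = 12(u - 4)(u + 2)(u + 4) = 0 at u ∈ {-4, -2, 4}; ∂phi/∂v = -8(v - 2)(v + 1)(v + 4) = 0 at v ∈ {-4, -1, 2}.
The Hessian is diagonal: diag(phi_uu, phi_vv). Second derivatives: phi_uu(-4)=192, phi_uu(-2)=-144, phi_uu(4)=576; phi_vv(-4)=-144, phi_vv(-1)=72, phi_vv(2)=-144.
Local maxima occur where both diagonal entries negative: (-2, -4), (-2, 2). Count: 2.

2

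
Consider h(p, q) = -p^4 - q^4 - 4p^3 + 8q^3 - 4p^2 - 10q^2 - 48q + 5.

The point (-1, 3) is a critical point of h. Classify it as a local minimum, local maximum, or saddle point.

The mixed partial ∂²h/∂p∂q is 0, so the Hessian at any point is diag(h_pp, h_qq) = diag(-4(3p^2 + 6p + 2), 4(-3q^2 + 12q - 5)).
At (-1, 3): H = diag(4, 16).
Both eigenvalues are positive, so H is positive definite: a local minimum.

local minimum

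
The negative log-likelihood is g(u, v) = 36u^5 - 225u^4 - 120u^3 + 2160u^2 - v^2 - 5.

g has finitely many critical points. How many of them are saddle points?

2

g separates as a function of u plus a function of v, so ∇g=0 decouples.
∂g/∂u = 180u(u - 4)(u - 3)(u + 2) = 0 at u ∈ {-2, 0, 3, 4}; ∂g/∂v = -2v = 0 at v ∈ {0}.
The Hessian is diagonal: diag(g_uu, g_vv). Second derivatives: g_uu(-2)=-10800, g_uu(0)=4320, g_uu(3)=-2700, g_uu(4)=4320; g_vv(0)=-2.
Saddle points occur where the two diagonal entries have opposite signs: (0, 0), (4, 0). Count: 2.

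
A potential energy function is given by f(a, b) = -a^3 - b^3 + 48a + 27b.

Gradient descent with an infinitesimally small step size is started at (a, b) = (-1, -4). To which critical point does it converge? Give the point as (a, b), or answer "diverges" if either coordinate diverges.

f is separable, so gradient descent decouples: a follows -∂f/∂a, b follows -∂f/∂b.
∂f/∂a = -3(a - 4)(a + 4); at a=-1 this is 45, so a decreases.
∂f/∂b = -3(b - 3)(b + 3); at b=-4 this is -21, so b increases.
a converges to its nearest critical value -4 (a local min of the a-part); b converges to -3. The iterate converges to (-4, -3).

(-4, -3)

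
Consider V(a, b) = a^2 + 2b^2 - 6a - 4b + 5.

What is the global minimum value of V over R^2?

V(a,b) separates as P(a) + Q(b) + 5, so its minimum is min P + min Q + 5.
P'(a) = 2a - 6 vanishes at a ∈ {3}; Q'(b) = 4b - 4 vanishes at b ∈ {1}.
Local minima of P (where P''>0): P(3)=-9. Local minima of Q: Q(1)=-2.
So the global minimum of V is P(3) + Q(1) + 5 = -9 − 2 + 5 = -6, attained at (3, 1).

-6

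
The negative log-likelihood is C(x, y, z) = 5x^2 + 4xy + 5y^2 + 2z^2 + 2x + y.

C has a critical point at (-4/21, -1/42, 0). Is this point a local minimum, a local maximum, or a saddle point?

local minimum

The Hessian is constant: H = [[10, 4, 0], [4, 10, 0], [0, 0, 4]].
Leading principal minors: Δ₁ = 10, Δ₂ = 84, Δ₃ = 336.
All leading minors are positive, so H is positive definite: a local minimum.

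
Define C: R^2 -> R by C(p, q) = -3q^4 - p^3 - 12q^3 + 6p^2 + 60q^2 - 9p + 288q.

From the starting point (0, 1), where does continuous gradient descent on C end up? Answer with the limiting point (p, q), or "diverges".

(1, -2)

C is separable, so gradient descent decouples: p follows -∂C/∂p, q follows -∂C/∂q.
∂C/∂p = -3(p - 3)(p - 1); at p=0 this is -9, so p increases.
∂C/∂q = -12(q - 3)(q + 2)(q + 4); at q=1 this is 360, so q decreases.
p converges to its nearest critical value 1 (a local min of the p-part); q converges to -2. The iterate converges to (1, -2).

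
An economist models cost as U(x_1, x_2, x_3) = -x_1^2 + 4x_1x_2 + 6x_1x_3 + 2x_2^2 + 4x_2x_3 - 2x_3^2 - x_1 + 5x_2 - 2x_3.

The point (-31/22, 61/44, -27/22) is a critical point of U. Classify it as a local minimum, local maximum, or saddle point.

saddle point

The Hessian is constant: H = [[-2, 4, 6], [4, 4, 4], [6, 4, -4]].
Leading principal minors: Δ₁ = -2, Δ₂ = -24, Δ₃ = 176.
The minors fit neither the all-positive nor the alternating-sign pattern, so H is indefinite: a saddle point.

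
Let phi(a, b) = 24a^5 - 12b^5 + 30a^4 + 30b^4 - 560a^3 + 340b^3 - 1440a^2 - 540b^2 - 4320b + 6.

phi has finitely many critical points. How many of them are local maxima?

4

phi separates as a function of a plus a function of b, so ∇phi=0 decouples.
∂phi/∂a = 120a(a - 4)(a + 2)(a + 3) = 0 at a ∈ {-3, -2, 0, 4}; ∂phi/∂b = -60(b - 4)(b - 3)(b + 2)(b + 3) = 0 at b ∈ {-3, -2, 3, 4}.
The Hessian is diagonal: diag(phi_aa, phi_bb). Second derivatives: phi_aa(-3)=-2520, phi_aa(-2)=1440, phi_aa(0)=-2880, phi_aa(4)=20160; phi_bb(-3)=2520, phi_bb(-2)=-1800, phi_bb(3)=1800, phi_bb(4)=-2520.
Local maxima occur where both diagonal entries negative: (-3, -2), (-3, 4), (0, -2), (0, 4). Count: 4.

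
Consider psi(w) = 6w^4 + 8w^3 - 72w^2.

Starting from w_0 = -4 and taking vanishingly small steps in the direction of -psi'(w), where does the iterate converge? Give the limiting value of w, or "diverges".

-3

psi'(w) = 24w(w - 2)(w + 3), so psi'(-4) = -576.
Gradient descent moves in the -psi' direction, i.e. w is increasing.
The nearest critical point in that direction is w = -3, where psi'' = 360 > 0 (a local minimum). The iterate converges there.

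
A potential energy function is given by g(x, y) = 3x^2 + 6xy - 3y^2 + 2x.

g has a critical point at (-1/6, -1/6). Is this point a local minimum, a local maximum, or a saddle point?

The Hessian of g is constant: H = [[6, 6], [6, -6]].
det(H) = 6·(-6) − 6² = -72.
Since det(H) < 0, H is indefinite and the critical point is a saddle point.

saddle point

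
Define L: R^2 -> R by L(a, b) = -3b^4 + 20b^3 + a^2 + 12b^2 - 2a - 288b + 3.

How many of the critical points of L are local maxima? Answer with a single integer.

L separates as a function of a plus a function of b, so ∇L=0 decouples.
∂L/∂a = 2(a - 1) = 0 at a ∈ {1}; ∂L/∂b = -12(b - 4)(b - 3)(b + 2) = 0 at b ∈ {-2, 3, 4}.
The Hessian is diagonal: diag(L_aa, L_bb). Second derivatives: L_aa(1)=2; L_bb(-2)=-360, L_bb(3)=60, L_bb(4)=-72.
Local maxima occur where both diagonal entries negative: none. Count: 0.

0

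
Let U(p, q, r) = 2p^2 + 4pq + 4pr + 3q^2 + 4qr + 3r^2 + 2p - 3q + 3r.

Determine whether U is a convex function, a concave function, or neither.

convex

U is quadratic, so its Hessian is the constant matrix H = [[4, 4, 4], [4, 6, 4], [4, 4, 6]].
Leading principal minors: 4, 8, 16.
All positive ⇒ H ≻ 0 ⇒ convex.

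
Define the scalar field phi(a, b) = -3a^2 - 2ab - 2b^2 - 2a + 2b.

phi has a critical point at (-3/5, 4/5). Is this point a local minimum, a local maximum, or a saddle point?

local maximum

The Hessian of phi is constant: H = [[-6, -2], [-2, -4]].
det(H) = (-6)·(-4) − (-2)² = 20.
det(H) > 0 and tr(H) = -10 < 0, so H is negative definite and the point is a local maximum.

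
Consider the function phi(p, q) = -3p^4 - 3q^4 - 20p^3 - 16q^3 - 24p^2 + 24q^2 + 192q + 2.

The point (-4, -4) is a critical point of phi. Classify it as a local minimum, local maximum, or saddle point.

local maximum

The mixed partial ∂²phi/∂p∂q is 0, so the Hessian at any point is diag(phi_pp, phi_qq) = diag(-12(3p^2 + 10p + 4), 12(-3q^2 - 8q + 4)).
At (-4, -4): H = diag(-144, -144).
Both eigenvalues are negative, so H is negative definite: a local maximum.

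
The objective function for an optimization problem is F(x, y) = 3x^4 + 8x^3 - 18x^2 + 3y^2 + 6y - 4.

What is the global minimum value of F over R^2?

F(x,y) separates as P(x) + Q(y) − 4, so its minimum is min P + min Q − 4.
P'(x) = 12x(x - 1)(x + 3) vanishes at x ∈ {-3, 0, 1}; Q'(y) = 6y + 6 vanishes at y ∈ {-1}.
Local minima of P (where P''>0): P(-3)=-135, P(1)=-7. Local minima of Q: Q(-1)=-3.
So the global minimum of F is P(-3) + Q(-1) − 4 = -135 − 3 − 4 = -142, attained at (-3, -1).

-142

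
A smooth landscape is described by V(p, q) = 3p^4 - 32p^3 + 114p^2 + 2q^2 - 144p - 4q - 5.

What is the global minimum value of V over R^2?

-66

V(p,q) separates as A(p) + B(q) − 5, so its minimum is min A + min B − 5.
A'(p) = 12(p - 4)(p - 3)(p - 1) vanishes at p ∈ {1, 3, 4}; B'(q) = 4q - 4 vanishes at q ∈ {1}.
Local minima of A (where A''>0): A(1)=-59, A(4)=-32. Local minima of B: B(1)=-2.
So the global minimum of V is A(1) + B(1) − 5 = -59 − 2 − 5 = -66, attained at (1, 1).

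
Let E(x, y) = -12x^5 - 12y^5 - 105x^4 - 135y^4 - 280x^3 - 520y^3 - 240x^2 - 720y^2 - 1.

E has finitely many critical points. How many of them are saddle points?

8

E separates as a function of x plus a function of y, so ∇E=0 decouples.
∂E/∂x = -60x(x + 1)(x + 2)(x + 4) = 0 at x ∈ {-4, -2, -1, 0}; ∂E/∂y = -60y(y + 2)(y + 3)(y + 4) = 0 at y ∈ {-4, -3, -2, 0}.
The Hessian is diagonal: diag(E_xx, E_yy). Second derivatives: E_xx(-4)=1440, E_xx(-2)=-240, E_xx(-1)=180, E_xx(0)=-480; E_yy(-4)=480, E_yy(-3)=-180, E_yy(-2)=240, E_yy(0)=-1440.
Saddle points occur where the two diagonal entries have opposite signs: (-4, -3), (-4, 0), (-2, -4), (-2, -2), (-1, -3), (-1, 0), (0, -4), (0, -2). Count: 8.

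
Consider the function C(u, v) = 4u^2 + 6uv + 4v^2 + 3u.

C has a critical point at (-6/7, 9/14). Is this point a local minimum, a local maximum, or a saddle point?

The Hessian of C is constant: H = [[8, 6], [6, 8]].
det(H) = 8·8 − 6² = 28.
det(H) > 0 and tr(H) = 16 > 0, so H is positive definite and the point is a local minimum.

local minimum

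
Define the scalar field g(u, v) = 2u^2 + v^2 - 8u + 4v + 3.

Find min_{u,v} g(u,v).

-9

g(u,v) separates as P(u) + Q(v) + 3, so its minimum is min P + min Q + 3.
P'(u) = 4u - 8 vanishes at u ∈ {2}; Q'(v) = 2v + 4 vanishes at v ∈ {-2}.
Local minima of P (where P''>0): P(2)=-8. Local minima of Q: Q(-2)=-4.
So the global minimum of g is P(2) + Q(-2) + 3 = -8 − 4 + 3 = -9, attained at (2, -2).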